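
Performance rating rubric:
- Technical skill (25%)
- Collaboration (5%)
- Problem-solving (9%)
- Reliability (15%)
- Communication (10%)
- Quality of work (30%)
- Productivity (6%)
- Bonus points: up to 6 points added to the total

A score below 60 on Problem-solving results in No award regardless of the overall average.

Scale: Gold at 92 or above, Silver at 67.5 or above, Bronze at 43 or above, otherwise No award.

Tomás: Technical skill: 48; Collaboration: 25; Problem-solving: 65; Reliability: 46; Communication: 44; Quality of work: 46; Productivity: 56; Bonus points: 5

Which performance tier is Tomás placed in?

Bronze

Problem-solving score 65 ≥ 60: minimum met.
Weighted total:
  Technical skill 48 × 0.25 = 12
  Collaboration 25 × 0.05 = 1.25
  Problem-solving 65 × 0.09 = 5.85
  Reliability 46 × 0.15 = 6.9
  Communication 44 × 0.1 = 4.4
  Quality of work 46 × 0.3 = 13.8
  Productivity 56 × 0.06 = 3.36
Sum = 47.56
Bonus points: 47.56 + 5 = 52.56
52.56 is ≥ 43 and < 67.5 → Bronze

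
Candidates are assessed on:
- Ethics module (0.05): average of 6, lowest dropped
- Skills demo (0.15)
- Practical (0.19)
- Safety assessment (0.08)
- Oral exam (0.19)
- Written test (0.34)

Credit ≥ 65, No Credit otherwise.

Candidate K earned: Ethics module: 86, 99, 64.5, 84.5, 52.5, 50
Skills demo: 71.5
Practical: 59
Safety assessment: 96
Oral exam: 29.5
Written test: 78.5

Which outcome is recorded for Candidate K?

Credit

Ethics module: drop 50 → average of remaining 5 = 386.5/5 = 77.3
Weighted total:
  Ethics module 77.3 × 0.05 = 3.865
  Skills demo 71.5 × 0.15 = 10.725
  Practical 59 × 0.19 = 11.21
  Safety assessment 96 × 0.08 = 7.68
  Oral exam 29.5 × 0.19 = 5.605
  Written test 78.5 × 0.34 = 26.69
Sum = 65.775
65.775 ≥ 65 → Credit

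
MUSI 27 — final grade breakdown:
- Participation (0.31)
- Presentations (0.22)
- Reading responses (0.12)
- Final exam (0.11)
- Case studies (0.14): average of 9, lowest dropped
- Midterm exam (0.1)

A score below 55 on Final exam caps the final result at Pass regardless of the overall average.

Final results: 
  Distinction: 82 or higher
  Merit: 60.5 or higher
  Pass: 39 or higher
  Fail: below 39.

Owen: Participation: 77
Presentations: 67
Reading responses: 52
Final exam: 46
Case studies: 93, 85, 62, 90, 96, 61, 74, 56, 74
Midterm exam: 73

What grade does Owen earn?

Pass

Case studies: drop 56 → average of remaining 8 = 635/8 = 79.375
Final exam score 46 < 55: minimum not met.
Weighted total:
  Participation 77 × 0.31 = 23.87
  Presentations 67 × 0.22 = 14.74
  Reading responses 52 × 0.12 = 6.24
  Final exam 46 × 0.11 = 5.06
  Case studies 79.375 × 0.14 = 11.1125
  Midterm exam 73 × 0.1 = 7.3
Sum = 68.3225
68.3225 would be Merit; cap at Pass applies → Pass.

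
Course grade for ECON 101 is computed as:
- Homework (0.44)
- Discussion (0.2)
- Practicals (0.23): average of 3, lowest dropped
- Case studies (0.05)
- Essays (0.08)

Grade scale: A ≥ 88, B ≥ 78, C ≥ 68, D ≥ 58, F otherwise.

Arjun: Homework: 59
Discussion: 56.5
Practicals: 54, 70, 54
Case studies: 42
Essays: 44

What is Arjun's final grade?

F

Practicals: drop 54 → average of remaining 2 = 124/2 = 62
Weighted total:
  Homework 59 × 0.44 = 25.96
  Discussion 56.5 × 0.2 = 11.3
  Practicals 62 × 0.23 = 14.26
  Case studies 42 × 0.05 = 2.1
  Essays 44 × 0.08 = 3.52
Sum = 57.14
57.14 < 58 → F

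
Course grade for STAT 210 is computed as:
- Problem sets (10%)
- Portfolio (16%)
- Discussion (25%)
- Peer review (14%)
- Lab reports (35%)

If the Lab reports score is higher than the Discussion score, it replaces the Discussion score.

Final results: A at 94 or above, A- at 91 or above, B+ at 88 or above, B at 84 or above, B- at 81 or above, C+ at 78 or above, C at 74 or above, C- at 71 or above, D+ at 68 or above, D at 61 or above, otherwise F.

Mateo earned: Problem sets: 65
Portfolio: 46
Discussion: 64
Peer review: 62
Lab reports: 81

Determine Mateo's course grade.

Lab reports (81) > Discussion (64), so Discussion counts as 81.
Weighted total:
  Problem sets 65 × 0.1 = 6.5
  Portfolio 46 × 0.16 = 7.36
  Discussion 81 × 0.25 = 20.25
  Peer review 62 × 0.14 = 8.68
  Lab reports 81 × 0.35 = 28.35
Sum = 71.14
71.14 is ≥ 71 and < 74 → C-

C-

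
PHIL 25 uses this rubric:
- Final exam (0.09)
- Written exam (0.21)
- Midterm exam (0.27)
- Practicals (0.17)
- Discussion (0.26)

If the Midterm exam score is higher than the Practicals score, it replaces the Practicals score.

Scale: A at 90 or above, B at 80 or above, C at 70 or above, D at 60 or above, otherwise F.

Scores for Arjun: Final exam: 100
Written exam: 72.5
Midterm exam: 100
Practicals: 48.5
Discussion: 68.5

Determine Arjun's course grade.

Midterm exam (100) > Practicals (48.5), so Practicals counts as 100.
Weighted total:
  Final exam 100 × 0.09 = 9
  Written exam 72.5 × 0.21 = 15.225
  Midterm exam 100 × 0.27 = 27
  Practicals 100 × 0.17 = 17
  Discussion 68.5 × 0.26 = 17.81
Sum = 86.035
86.035 is ≥ 80 and < 90 → B

B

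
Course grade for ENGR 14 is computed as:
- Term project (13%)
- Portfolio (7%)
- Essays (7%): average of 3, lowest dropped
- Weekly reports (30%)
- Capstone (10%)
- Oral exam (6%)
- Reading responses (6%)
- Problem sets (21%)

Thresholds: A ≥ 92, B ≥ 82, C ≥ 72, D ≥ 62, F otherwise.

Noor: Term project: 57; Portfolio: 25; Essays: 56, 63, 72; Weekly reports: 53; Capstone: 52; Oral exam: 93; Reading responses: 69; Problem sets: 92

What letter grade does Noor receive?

Essays: drop 56 → average of remaining 2 = 135/2 = 67.5
Weighted total:
  Term project 57 × 0.13 = 7.41
  Portfolio 25 × 0.07 = 1.75
  Essays 67.5 × 0.07 = 4.725
  Weekly reports 53 × 0.3 = 15.9
  Capstone 52 × 0.1 = 5.2
  Oral exam 93 × 0.06 = 5.58
  Reading responses 69 × 0.06 = 4.14
  Problem sets 92 × 0.21 = 19.32
Sum = 64.025
64.025 is ≥ 62 and < 72 → D

D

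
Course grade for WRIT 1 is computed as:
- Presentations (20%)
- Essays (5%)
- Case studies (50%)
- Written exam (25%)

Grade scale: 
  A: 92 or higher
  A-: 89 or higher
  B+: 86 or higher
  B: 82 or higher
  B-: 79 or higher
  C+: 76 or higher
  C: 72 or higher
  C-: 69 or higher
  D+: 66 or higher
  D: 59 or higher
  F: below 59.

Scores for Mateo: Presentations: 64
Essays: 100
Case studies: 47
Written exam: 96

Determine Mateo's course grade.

D

Weighted total:
  Presentations 64 × 0.2 = 12.8
  Essays 100 × 0.05 = 5
  Case studies 47 × 0.5 = 23.5
  Written exam 96 × 0.25 = 24
Sum = 65.3
65.3 is ≥ 59 and < 66 → D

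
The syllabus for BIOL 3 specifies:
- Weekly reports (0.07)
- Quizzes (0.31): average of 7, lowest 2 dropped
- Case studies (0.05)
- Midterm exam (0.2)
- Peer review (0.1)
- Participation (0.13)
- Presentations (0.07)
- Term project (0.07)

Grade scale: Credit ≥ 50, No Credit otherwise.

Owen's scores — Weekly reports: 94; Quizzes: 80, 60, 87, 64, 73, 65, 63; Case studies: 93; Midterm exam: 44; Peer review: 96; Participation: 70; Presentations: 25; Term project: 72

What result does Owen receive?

Credit

Quizzes: drop 60, 63 → average of remaining 5 = 369/5 = 73.8
Weighted total:
  Weekly reports 94 × 0.07 = 6.58
  Quizzes 73.8 × 0.31 = 22.878
  Case studies 93 × 0.05 = 4.65
  Midterm exam 44 × 0.2 = 8.8
  Peer review 96 × 0.1 = 9.6
  Participation 70 × 0.13 = 9.1
  Presentations 25 × 0.07 = 1.75
  Term project 72 × 0.07 = 5.04
Sum = 68.398
68.398 ≥ 50 → Credit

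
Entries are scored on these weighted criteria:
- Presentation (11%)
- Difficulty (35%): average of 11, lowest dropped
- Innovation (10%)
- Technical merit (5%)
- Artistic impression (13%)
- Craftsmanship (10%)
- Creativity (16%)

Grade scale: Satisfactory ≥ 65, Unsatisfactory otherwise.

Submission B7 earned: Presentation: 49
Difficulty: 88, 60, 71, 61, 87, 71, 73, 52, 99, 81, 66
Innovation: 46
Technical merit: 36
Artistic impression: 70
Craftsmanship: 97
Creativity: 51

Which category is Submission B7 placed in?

Satisfactory

Difficulty: drop 52 → average of remaining 10 = 757/10 = 75.7
Weighted total:
  Presentation 49 × 0.11 = 5.39
  Difficulty 75.7 × 0.35 = 26.495
  Innovation 46 × 0.1 = 4.6
  Technical merit 36 × 0.05 = 1.8
  Artistic impression 70 × 0.13 = 9.1
  Craftsmanship 97 × 0.1 = 9.7
  Creativity 51 × 0.16 = 8.16
Sum = 65.245
65.245 ≥ 65 → Satisfactory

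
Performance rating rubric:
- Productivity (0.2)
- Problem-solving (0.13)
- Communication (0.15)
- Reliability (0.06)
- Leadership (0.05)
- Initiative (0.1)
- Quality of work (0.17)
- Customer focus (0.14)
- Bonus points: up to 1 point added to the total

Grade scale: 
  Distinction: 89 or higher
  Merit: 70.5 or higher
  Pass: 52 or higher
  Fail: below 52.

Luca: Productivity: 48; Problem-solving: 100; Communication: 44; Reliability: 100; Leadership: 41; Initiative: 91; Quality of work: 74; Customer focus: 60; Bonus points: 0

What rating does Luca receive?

Weighted total:
  Productivity 48 × 0.2 = 9.6
  Problem-solving 100 × 0.13 = 13
  Communication 44 × 0.15 = 6.6
  Reliability 100 × 0.06 = 6
  Leadership 41 × 0.05 = 2.05
  Initiative 91 × 0.1 = 9.1
  Quality of work 74 × 0.17 = 12.58
  Customer focus 60 × 0.14 = 8.4
Sum = 67.33
Bonus points: 67.33 + 0 = 67.33
67.33 is ≥ 52 and < 70.5 → Pass

Pass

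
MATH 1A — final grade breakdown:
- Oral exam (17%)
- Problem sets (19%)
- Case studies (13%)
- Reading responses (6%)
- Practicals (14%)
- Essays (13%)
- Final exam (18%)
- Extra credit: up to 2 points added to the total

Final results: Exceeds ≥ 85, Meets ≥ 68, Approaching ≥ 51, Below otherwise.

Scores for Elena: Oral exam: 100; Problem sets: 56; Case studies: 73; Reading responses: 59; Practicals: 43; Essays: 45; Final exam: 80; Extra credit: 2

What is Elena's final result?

Meets

Weighted total:
  Oral exam 100 × 0.17 = 17
  Problem sets 56 × 0.19 = 10.64
  Case studies 73 × 0.13 = 9.49
  Reading responses 59 × 0.06 = 3.54
  Practicals 43 × 0.14 = 6.02
  Essays 45 × 0.13 = 5.85
  Final exam 80 × 0.18 = 14.4
Sum = 66.94
Extra credit: 66.94 + 2 = 68.94
68.94 is ≥ 68 and < 85 → Meets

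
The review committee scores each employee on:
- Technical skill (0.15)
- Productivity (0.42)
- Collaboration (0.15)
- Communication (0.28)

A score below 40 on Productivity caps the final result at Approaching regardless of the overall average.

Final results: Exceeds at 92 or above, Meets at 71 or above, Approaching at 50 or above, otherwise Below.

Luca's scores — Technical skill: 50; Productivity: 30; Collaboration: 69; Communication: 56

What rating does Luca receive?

Productivity score 30 < 40: minimum not met.
Weighted total:
  Technical skill 50 × 0.15 = 7.5
  Productivity 30 × 0.42 = 12.6
  Collaboration 69 × 0.15 = 10.35
  Communication 56 × 0.28 = 15.68
Sum = 46.13
46.13 would be Below; cap at Approaching applies → Below.

Below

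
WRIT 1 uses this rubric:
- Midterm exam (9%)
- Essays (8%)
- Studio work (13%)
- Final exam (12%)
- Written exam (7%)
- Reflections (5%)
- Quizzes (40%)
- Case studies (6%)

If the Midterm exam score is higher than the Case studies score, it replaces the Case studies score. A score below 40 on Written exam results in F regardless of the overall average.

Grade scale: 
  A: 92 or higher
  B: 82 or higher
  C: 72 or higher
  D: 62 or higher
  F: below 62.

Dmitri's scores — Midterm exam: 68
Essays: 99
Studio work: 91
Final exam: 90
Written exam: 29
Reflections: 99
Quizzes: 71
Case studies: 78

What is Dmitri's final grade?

F

Midterm exam (68) ≤ Case studies (78), so Case studies stays at 78.
Written exam score 29 < 40: minimum not met.
Weighted total:
  Midterm exam 68 × 0.09 = 6.12
  Essays 99 × 0.08 = 7.92
  Studio work 91 × 0.13 = 11.83
  Final exam 90 × 0.12 = 10.8
  Written exam 29 × 0.07 = 2.03
  Reflections 99 × 0.05 = 4.95
  Quizzes 71 × 0.4 = 28.4
  Case studies 78 × 0.06 = 4.68
Sum = 76.73
Because the Written exam minimum was not met, the result is F.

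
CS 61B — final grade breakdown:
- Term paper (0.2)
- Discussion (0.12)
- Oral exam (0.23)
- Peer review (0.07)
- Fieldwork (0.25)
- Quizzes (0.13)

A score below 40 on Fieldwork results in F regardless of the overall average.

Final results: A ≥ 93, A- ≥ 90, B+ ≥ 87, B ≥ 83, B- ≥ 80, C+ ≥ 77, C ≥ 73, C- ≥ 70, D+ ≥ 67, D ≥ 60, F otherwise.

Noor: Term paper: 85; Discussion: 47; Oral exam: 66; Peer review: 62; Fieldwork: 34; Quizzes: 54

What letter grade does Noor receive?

F

Fieldwork score 34 < 40: minimum not met.
Weighted total:
  Term paper 85 × 0.2 = 17
  Discussion 47 × 0.12 = 5.64
  Oral exam 66 × 0.23 = 15.18
  Peer review 62 × 0.07 = 4.34
  Fieldwork 34 × 0.25 = 8.5
  Quizzes 54 × 0.13 = 7.02
Sum = 57.68
Because the Fieldwork minimum was not met, the result is F.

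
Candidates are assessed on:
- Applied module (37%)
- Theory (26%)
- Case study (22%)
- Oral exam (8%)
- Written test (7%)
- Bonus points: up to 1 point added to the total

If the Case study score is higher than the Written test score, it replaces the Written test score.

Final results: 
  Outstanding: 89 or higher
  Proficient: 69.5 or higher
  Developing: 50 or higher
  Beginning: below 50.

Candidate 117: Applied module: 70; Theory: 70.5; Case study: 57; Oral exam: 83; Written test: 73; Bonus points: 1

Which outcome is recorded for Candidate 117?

Case study (57) ≤ Written test (73), so Written test stays at 73.
Weighted total:
  Applied module 70 × 0.37 = 25.9
  Theory 70.5 × 0.26 = 18.33
  Case study 57 × 0.22 = 12.54
  Oral exam 83 × 0.08 = 6.64
  Written test 73 × 0.07 = 5.11
Sum = 68.52
Bonus points: 68.52 + 1 = 69.52
69.52 is ≥ 69.5 and < 89 → Proficient

Proficient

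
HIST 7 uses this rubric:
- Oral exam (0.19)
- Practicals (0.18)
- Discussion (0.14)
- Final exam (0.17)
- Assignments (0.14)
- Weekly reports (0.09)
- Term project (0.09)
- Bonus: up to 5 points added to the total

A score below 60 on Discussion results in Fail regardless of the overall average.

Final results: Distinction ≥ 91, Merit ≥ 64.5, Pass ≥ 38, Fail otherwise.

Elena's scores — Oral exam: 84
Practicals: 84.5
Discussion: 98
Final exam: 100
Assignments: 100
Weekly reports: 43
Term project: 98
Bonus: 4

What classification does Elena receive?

Discussion score 98 ≥ 60: minimum met.
Weighted total:
  Oral exam 84 × 0.19 = 15.96
  Practicals 84.5 × 0.18 = 15.21
  Discussion 98 × 0.14 = 13.72
  Final exam 100 × 0.17 = 17
  Assignments 100 × 0.14 = 14
  Weekly reports 43 × 0.09 = 3.87
  Term project 98 × 0.09 = 8.82
Sum = 88.58
Bonus: 88.58 + 4 = 92.58
92.58 ≥ 91 → Distinction

Distinction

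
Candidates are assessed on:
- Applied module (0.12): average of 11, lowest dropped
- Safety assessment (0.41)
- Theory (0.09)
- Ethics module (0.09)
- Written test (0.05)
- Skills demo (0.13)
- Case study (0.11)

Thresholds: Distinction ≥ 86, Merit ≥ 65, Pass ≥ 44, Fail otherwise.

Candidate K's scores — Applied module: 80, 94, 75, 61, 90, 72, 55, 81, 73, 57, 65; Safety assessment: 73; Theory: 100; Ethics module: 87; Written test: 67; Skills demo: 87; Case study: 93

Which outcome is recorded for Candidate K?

Merit

Applied module: drop 55 → average of remaining 10 = 748/10 = 74.8
Weighted total:
  Applied module 74.8 × 0.12 = 8.976
  Safety assessment 73 × 0.41 = 29.93
  Theory 100 × 0.09 = 9
  Ethics module 87 × 0.09 = 7.83
  Written test 67 × 0.05 = 3.35
  Skills demo 87 × 0.13 = 11.31
  Case study 93 × 0.11 = 10.23
Sum = 80.626
80.626 is ≥ 65 and < 86 → Merit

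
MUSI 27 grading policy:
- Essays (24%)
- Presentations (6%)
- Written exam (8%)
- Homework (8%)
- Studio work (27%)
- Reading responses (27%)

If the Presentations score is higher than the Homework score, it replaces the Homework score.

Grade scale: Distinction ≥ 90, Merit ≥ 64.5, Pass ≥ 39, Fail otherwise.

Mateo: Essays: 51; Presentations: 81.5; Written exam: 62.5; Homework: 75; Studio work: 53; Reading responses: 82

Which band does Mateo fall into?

Presentations (81.5) > Homework (75), so Homework counts as 81.5.
Weighted total:
  Essays 51 × 0.24 = 12.24
  Presentations 81.5 × 0.06 = 4.89
  Written exam 62.5 × 0.08 = 5
  Homework 81.5 × 0.08 = 6.52
  Studio work 53 × 0.27 = 14.31
  Reading responses 82 × 0.27 = 22.14
Sum = 65.1
65.1 is ≥ 64.5 and < 90 → Merit

Merit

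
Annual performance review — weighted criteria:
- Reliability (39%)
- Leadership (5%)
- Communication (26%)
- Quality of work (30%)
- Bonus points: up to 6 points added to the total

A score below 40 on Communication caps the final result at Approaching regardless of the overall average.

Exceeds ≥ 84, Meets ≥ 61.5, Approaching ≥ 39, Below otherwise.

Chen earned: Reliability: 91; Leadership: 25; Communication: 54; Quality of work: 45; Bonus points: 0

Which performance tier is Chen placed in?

Communication score 54 ≥ 40: minimum met.
Weighted total:
  Reliability 91 × 0.39 = 35.49
  Leadership 25 × 0.05 = 1.25
  Communication 54 × 0.26 = 14.04
  Quality of work 45 × 0.3 = 13.5
Sum = 64.28
Bonus points: 64.28 + 0 = 64.28
64.28 is ≥ 61.5 and < 84 → Meets

Meets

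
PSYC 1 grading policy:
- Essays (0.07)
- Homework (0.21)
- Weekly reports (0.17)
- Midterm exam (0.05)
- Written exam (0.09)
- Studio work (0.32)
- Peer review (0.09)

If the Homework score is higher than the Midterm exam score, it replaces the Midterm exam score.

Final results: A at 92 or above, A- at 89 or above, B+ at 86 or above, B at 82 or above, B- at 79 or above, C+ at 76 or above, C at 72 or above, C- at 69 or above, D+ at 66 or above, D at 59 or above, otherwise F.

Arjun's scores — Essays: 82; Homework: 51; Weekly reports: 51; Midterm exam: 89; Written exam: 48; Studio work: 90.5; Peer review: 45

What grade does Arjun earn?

Homework (51) ≤ Midterm exam (89), so Midterm exam stays at 89.
Weighted total:
  Essays 82 × 0.07 = 5.74
  Homework 51 × 0.21 = 10.71
  Weekly reports 51 × 0.17 = 8.67
  Midterm exam 89 × 0.05 = 4.45
  Written exam 48 × 0.09 = 4.32
  Studio work 90.5 × 0.32 = 28.96
  Peer review 45 × 0.09 = 4.05
Sum = 66.9
66.9 is ≥ 66 and < 69 → D+

D+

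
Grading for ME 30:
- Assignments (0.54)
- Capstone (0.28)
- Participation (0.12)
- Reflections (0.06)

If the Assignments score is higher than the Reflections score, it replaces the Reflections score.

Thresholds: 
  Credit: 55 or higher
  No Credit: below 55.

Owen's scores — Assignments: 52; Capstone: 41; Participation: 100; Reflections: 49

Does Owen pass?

Assignments (52) > Reflections (49), so Reflections counts as 52.
Weighted total:
  Assignments 52 × 0.54 = 28.08
  Capstone 41 × 0.28 = 11.48
  Participation 100 × 0.12 = 12
  Reflections 52 × 0.06 = 3.12
Sum = 54.68
54.68 < 55 → No Credit

No Credit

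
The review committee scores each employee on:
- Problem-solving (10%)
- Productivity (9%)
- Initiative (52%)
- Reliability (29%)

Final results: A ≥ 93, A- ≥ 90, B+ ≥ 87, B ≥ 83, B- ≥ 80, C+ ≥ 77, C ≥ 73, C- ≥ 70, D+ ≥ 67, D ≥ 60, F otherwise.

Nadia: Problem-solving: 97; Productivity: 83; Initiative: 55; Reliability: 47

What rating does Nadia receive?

Weighted total:
  Problem-solving 97 × 0.1 = 9.7
  Productivity 83 × 0.09 = 7.47
  Initiative 55 × 0.52 = 28.6
  Reliability 47 × 0.29 = 13.63
Sum = 59.4
59.4 < 60 → F

F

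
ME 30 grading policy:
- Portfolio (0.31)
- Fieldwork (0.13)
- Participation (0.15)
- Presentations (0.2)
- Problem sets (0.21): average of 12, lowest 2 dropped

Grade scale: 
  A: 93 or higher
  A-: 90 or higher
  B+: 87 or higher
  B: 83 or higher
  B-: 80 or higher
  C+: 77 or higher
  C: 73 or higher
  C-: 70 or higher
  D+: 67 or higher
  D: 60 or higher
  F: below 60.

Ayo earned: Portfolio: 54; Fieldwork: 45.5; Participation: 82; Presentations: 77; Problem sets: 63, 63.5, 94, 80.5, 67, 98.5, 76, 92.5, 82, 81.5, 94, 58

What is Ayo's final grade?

D+

Problem sets: drop 58, 63 → average of remaining 10 = 829.5/10 = 82.95
Weighted total:
  Portfolio 54 × 0.31 = 16.74
  Fieldwork 45.5 × 0.13 = 5.915
  Participation 82 × 0.15 = 12.3
  Presentations 77 × 0.2 = 15.4
  Problem sets 82.95 × 0.21 = 17.4195
Sum = 67.7745
67.7745 is ≥ 67 and < 70 → D+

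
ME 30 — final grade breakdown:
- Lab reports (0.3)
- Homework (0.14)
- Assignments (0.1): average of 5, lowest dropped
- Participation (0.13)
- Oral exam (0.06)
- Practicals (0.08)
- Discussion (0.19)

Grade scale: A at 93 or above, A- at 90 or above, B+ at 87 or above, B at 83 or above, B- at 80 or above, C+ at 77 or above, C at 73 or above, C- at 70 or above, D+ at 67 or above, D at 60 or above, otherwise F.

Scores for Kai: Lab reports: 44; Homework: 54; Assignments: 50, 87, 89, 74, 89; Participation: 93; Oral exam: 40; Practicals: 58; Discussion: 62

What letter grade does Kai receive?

D

Assignments: drop 50 → average of remaining 4 = 339/4 = 84.75
Weighted total:
  Lab reports 44 × 0.3 = 13.2
  Homework 54 × 0.14 = 7.56
  Assignments 84.75 × 0.1 = 8.475
  Participation 93 × 0.13 = 12.09
  Oral exam 40 × 0.06 = 2.4
  Practicals 58 × 0.08 = 4.64
  Discussion 62 × 0.19 = 11.78
Sum = 60.145
60.145 is ≥ 60 and < 67 → D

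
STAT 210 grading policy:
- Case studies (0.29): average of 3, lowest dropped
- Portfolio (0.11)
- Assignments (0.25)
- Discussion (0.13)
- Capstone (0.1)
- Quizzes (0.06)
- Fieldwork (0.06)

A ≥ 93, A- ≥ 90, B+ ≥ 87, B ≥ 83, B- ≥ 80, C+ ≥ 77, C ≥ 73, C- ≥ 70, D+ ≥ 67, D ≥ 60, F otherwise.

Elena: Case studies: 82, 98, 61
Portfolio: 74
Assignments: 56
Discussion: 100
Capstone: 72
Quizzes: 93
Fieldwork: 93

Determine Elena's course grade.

C+

Case studies: drop 61 → average of remaining 2 = 180/2 = 90
Weighted total:
  Case studies 90 × 0.29 = 26.1
  Portfolio 74 × 0.11 = 8.14
  Assignments 56 × 0.25 = 14
  Discussion 100 × 0.13 = 13
  Capstone 72 × 0.1 = 7.2
  Quizzes 93 × 0.06 = 5.58
  Fieldwork 93 × 0.06 = 5.58
Sum = 79.6
79.6 is ≥ 77 and < 80 → C+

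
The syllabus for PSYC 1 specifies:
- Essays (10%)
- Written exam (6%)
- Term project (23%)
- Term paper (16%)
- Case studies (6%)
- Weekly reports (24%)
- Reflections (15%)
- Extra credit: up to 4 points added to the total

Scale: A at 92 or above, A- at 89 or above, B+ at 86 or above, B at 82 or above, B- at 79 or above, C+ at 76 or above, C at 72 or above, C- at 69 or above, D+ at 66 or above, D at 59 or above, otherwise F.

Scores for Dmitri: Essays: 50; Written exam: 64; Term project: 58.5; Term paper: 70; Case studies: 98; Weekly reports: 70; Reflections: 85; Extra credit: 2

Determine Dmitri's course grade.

C-

Weighted total:
  Essays 50 × 0.1 = 5
  Written exam 64 × 0.06 = 3.84
  Term project 58.5 × 0.23 = 13.455
  Term paper 70 × 0.16 = 11.2
  Case studies 98 × 0.06 = 5.88
  Weekly reports 70 × 0.24 = 16.8
  Reflections 85 × 0.15 = 12.75
Sum = 68.925
Extra credit: 68.925 + 2 = 70.925
70.925 is ≥ 69 and < 72 → C-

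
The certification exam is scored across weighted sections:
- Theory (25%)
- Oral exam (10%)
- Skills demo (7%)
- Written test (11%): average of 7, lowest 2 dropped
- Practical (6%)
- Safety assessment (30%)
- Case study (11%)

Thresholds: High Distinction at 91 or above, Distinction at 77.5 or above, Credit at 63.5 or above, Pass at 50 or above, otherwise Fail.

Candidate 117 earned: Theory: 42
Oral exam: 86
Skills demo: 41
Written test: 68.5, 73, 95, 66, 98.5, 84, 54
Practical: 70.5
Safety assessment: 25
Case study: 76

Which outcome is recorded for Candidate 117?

Pass

Written test: drop 54, 66 → average of remaining 5 = 419/5 = 83.8
Weighted total:
  Theory 42 × 0.25 = 10.5
  Oral exam 86 × 0.1 = 8.6
  Skills demo 41 × 0.07 = 2.87
  Written test 83.8 × 0.11 = 9.218
  Practical 70.5 × 0.06 = 4.23
  Safety assessment 25 × 0.3 = 7.5
  Case study 76 × 0.11 = 8.36
Sum = 51.278
51.278 is ≥ 50 and < 63.5 → Pass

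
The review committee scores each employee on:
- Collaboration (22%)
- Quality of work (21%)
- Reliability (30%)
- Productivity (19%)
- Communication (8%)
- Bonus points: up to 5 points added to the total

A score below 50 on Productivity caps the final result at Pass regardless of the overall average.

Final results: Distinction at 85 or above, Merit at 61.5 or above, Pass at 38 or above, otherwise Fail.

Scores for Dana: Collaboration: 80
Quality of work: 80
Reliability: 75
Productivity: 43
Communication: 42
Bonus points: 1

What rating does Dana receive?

Pass

Productivity score 43 < 50: minimum not met.
Weighted total:
  Collaboration 80 × 0.22 = 17.6
  Quality of work 80 × 0.21 = 16.8
  Reliability 75 × 0.3 = 22.5
  Productivity 43 × 0.19 = 8.17
  Communication 42 × 0.08 = 3.36
Sum = 68.43
Bonus points: 68.43 + 1 = 69.43
69.43 would be Merit; cap at Pass applies → Pass.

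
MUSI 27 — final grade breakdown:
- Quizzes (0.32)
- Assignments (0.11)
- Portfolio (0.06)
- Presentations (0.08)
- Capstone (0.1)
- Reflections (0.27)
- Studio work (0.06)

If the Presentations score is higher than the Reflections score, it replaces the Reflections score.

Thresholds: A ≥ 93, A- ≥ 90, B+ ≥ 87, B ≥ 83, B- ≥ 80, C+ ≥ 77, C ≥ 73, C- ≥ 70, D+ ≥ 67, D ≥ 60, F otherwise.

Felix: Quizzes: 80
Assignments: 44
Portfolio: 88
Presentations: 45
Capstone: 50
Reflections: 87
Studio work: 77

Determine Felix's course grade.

Presentations (45) ≤ Reflections (87), so Reflections stays at 87.
Weighted total:
  Quizzes 80 × 0.32 = 25.6
  Assignments 44 × 0.11 = 4.84
  Portfolio 88 × 0.06 = 5.28
  Presentations 45 × 0.08 = 3.6
  Capstone 50 × 0.1 = 5
  Reflections 87 × 0.27 = 23.49
  Studio work 77 × 0.06 = 4.62
Sum = 72.43
72.43 is ≥ 70 and < 73 → C-

C-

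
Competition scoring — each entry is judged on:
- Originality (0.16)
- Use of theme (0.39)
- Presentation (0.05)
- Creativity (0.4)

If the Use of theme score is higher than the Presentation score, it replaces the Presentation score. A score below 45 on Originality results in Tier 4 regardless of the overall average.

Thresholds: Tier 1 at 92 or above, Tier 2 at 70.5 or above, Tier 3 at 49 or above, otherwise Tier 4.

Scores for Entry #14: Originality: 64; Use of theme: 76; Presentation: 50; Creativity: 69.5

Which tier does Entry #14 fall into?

Use of theme (76) > Presentation (50), so Presentation counts as 76.
Originality score 64 ≥ 45: minimum met.
Weighted total:
  Originality 64 × 0.16 = 10.24
  Use of theme 76 × 0.39 = 29.64
  Presentation 76 × 0.05 = 3.8
  Creativity 69.5 × 0.4 = 27.8
Sum = 71.48
71.48 is ≥ 70.5 and < 92 → Tier 2

Tier 2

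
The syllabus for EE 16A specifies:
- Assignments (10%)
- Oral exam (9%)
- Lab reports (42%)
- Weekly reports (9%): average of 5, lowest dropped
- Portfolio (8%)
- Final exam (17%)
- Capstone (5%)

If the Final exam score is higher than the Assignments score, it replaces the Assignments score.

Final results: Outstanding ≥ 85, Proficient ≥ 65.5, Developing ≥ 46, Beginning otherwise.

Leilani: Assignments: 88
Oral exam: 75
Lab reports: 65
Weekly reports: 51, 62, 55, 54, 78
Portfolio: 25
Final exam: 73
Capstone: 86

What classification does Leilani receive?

Proficient

Weekly reports: drop 51 → average of remaining 4 = 249/4 = 62.25
Final exam (73) ≤ Assignments (88), so Assignments stays at 88.
Weighted total:
  Assignments 88 × 0.1 = 8.8
  Oral exam 75 × 0.09 = 6.75
  Lab reports 65 × 0.42 = 27.3
  Weekly reports 62.25 × 0.09 = 5.6025
  Portfolio 25 × 0.08 = 2
  Final exam 73 × 0.17 = 12.41
  Capstone 86 × 0.05 = 4.3
Sum = 67.1625
67.1625 is ≥ 65.5 and < 85 → Proficient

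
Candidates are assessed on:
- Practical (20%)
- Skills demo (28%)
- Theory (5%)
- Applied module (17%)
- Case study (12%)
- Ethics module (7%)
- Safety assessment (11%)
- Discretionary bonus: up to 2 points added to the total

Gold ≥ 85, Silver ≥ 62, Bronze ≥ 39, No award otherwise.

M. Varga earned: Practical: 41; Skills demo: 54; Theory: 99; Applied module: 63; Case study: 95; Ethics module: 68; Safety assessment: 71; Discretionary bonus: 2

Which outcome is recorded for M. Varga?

Silver

Weighted total:
  Practical 41 × 0.2 = 8.2
  Skills demo 54 × 0.28 = 15.12
  Theory 99 × 0.05 = 4.95
  Applied module 63 × 0.17 = 10.71
  Case study 95 × 0.12 = 11.4
  Ethics module 68 × 0.07 = 4.76
  Safety assessment 71 × 0.11 = 7.81
Sum = 62.95
Discretionary bonus: 62.95 + 2 = 64.95
64.95 is ≥ 62 and < 85 → Silver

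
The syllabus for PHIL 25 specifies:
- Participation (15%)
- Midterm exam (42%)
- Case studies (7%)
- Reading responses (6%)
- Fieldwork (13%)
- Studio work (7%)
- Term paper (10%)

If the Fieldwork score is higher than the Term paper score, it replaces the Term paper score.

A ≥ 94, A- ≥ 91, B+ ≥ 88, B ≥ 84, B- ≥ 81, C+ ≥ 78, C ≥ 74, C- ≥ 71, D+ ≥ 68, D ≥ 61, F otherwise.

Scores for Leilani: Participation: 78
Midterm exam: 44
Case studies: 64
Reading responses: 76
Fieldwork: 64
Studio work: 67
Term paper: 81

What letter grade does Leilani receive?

F

Fieldwork (64) ≤ Term paper (81), so Term paper stays at 81.
Weighted total:
  Participation 78 × 0.15 = 11.7
  Midterm exam 44 × 0.42 = 18.48
  Case studies 64 × 0.07 = 4.48
  Reading responses 76 × 0.06 = 4.56
  Fieldwork 64 × 0.13 = 8.32
  Studio work 67 × 0.07 = 4.69
  Term paper 81 × 0.1 = 8.1
Sum = 60.33
60.33 < 61 → F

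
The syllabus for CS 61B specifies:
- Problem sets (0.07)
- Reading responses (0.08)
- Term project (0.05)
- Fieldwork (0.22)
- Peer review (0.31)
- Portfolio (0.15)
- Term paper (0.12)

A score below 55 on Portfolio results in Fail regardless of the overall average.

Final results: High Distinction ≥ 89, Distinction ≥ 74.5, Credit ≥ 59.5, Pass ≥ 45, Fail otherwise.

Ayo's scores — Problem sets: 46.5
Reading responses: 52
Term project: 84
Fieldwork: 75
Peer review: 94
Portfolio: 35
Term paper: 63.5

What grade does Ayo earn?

Fail

Portfolio score 35 < 55: minimum not met.
Weighted total:
  Problem sets 46.5 × 0.07 = 3.255
  Reading responses 52 × 0.08 = 4.16
  Term project 84 × 0.05 = 4.2
  Fieldwork 75 × 0.22 = 16.5
  Peer review 94 × 0.31 = 29.14
  Portfolio 35 × 0.15 = 5.25
  Term paper 63.5 × 0.12 = 7.62
Sum = 70.125
Because the Portfolio minimum was not met, the result is Fail.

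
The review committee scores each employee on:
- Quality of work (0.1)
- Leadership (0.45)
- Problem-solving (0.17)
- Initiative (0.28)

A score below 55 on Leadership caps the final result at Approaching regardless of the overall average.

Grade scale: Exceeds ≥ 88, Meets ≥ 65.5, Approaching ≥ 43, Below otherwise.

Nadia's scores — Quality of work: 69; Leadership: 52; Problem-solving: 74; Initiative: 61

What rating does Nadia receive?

Leadership score 52 < 55: minimum not met.
Weighted total:
  Quality of work 69 × 0.1 = 6.9
  Leadership 52 × 0.45 = 23.4
  Problem-solving 74 × 0.17 = 12.58
  Initiative 61 × 0.28 = 17.08
Sum = 59.96
59.96 would be Approaching; cap at Approaching applies → Approaching.

Approaching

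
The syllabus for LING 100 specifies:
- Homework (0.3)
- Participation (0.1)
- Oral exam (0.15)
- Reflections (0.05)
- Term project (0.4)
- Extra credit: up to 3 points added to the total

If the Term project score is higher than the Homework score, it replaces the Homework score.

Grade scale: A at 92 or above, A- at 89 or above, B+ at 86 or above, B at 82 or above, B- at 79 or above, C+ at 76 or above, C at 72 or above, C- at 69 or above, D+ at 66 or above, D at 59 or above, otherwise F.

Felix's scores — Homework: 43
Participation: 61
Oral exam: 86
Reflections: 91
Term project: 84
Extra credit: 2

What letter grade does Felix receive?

B

Term project (84) > Homework (43), so Homework counts as 84.
Weighted total:
  Homework 84 × 0.3 = 25.2
  Participation 61 × 0.1 = 6.1
  Oral exam 86 × 0.15 = 12.9
  Reflections 91 × 0.05 = 4.55
  Term project 84 × 0.4 = 33.6
Sum = 82.35
Extra credit: 82.35 + 2 = 84.35
84.35 is ≥ 82 and < 86 → B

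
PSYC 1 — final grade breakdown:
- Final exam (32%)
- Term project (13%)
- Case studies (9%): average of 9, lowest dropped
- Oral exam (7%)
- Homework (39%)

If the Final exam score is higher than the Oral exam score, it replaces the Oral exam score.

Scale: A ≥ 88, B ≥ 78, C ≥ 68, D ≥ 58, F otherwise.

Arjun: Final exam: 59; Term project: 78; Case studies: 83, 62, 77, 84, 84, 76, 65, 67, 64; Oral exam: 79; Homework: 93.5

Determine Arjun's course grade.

Case studies: drop 62 → average of remaining 8 = 600/8 = 75
Final exam (59) ≤ Oral exam (79), so Oral exam stays at 79.
Weighted total:
  Final exam 59 × 0.32 = 18.88
  Term project 78 × 0.13 = 10.14
  Case studies 75 × 0.09 = 6.75
  Oral exam 79 × 0.07 = 5.53
  Homework 93.5 × 0.39 = 36.465
Sum = 77.765
77.765 is ≥ 68 and < 78 → C

C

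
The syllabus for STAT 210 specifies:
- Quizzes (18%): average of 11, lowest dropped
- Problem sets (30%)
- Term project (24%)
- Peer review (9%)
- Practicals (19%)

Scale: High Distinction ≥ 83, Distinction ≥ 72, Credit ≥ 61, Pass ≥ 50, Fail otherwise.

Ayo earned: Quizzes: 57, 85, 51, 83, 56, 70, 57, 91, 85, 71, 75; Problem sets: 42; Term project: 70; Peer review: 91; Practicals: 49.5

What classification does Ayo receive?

Pass

Quizzes: drop 51 → average of remaining 10 = 730/10 = 73
Weighted total:
  Quizzes 73 × 0.18 = 13.14
  Problem sets 42 × 0.3 = 12.6
  Term project 70 × 0.24 = 16.8
  Peer review 91 × 0.09 = 8.19
  Practicals 49.5 × 0.19 = 9.405
Sum = 60.135
60.135 is ≥ 50 and < 61 → Pass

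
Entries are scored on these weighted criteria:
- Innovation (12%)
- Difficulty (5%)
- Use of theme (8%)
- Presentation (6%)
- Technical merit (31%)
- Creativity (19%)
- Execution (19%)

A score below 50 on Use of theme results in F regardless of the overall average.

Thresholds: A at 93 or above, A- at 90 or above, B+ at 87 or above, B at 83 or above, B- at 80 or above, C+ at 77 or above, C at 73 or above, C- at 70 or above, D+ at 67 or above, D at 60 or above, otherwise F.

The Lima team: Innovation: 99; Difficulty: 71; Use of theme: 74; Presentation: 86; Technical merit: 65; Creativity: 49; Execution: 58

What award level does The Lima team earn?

Use of theme score 74 ≥ 50: minimum met.
Weighted total:
  Innovation 99 × 0.12 = 11.88
  Difficulty 71 × 0.05 = 3.55
  Use of theme 74 × 0.08 = 5.92
  Presentation 86 × 0.06 = 5.16
  Technical merit 65 × 0.31 = 20.15
  Creativity 49 × 0.19 = 9.31
  Execution 58 × 0.19 = 11.02
Sum = 66.99
66.99 is ≥ 60 and < 67 → D

D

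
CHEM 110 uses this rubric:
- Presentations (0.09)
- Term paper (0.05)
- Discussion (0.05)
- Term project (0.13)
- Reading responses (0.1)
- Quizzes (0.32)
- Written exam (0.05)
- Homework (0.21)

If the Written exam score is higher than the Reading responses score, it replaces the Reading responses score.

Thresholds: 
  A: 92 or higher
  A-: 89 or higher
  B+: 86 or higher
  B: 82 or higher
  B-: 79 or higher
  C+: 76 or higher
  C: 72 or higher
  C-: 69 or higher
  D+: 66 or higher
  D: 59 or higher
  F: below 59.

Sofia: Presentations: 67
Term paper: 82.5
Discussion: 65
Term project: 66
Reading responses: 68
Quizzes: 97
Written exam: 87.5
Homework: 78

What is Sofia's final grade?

B

Written exam (87.5) > Reading responses (68), so Reading responses counts as 87.5.
Weighted total:
  Presentations 67 × 0.09 = 6.03
  Term paper 82.5 × 0.05 = 4.125
  Discussion 65 × 0.05 = 3.25
  Term project 66 × 0.13 = 8.58
  Reading responses 87.5 × 0.1 = 8.75
  Quizzes 97 × 0.32 = 31.04
  Written exam 87.5 × 0.05 = 4.375
  Homework 78 × 0.21 = 16.38
Sum = 82.53
82.53 is ≥ 82 and < 86 → B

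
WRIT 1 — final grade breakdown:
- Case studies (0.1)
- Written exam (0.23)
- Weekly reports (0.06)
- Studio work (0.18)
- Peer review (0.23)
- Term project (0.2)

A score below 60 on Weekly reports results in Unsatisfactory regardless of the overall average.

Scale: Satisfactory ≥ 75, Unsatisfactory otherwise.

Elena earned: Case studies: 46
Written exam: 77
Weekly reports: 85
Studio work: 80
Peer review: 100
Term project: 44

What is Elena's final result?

Unsatisfactory

Weekly reports score 85 ≥ 60: minimum met.
Weighted total:
  Case studies 46 × 0.1 = 4.6
  Written exam 77 × 0.23 = 17.71
  Weekly reports 85 × 0.06 = 5.1
  Studio work 80 × 0.18 = 14.4
  Peer review 100 × 0.23 = 23
  Term project 44 × 0.2 = 8.8
Sum = 73.61
73.61 < 75 → Unsatisfactory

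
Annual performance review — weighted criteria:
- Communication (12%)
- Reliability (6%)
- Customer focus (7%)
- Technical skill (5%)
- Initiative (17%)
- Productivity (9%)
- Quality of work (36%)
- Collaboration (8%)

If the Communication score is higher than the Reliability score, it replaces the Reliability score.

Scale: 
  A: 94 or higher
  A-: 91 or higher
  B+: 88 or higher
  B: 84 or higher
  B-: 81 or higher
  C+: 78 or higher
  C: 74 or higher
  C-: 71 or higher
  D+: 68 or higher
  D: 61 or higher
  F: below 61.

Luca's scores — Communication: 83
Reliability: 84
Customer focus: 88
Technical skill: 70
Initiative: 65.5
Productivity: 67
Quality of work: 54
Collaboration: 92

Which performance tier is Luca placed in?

D+

Communication (83) ≤ Reliability (84), so Reliability stays at 84.
Weighted total:
  Communication 83 × 0.12 = 9.96
  Reliability 84 × 0.06 = 5.04
  Customer focus 88 × 0.07 = 6.16
  Technical skill 70 × 0.05 = 3.5
  Initiative 65.5 × 0.17 = 11.135
  Productivity 67 × 0.09 = 6.03
  Quality of work 54 × 0.36 = 19.44
  Collaboration 92 × 0.08 = 7.36
Sum = 68.625
68.625 is ≥ 68 and < 71 → D+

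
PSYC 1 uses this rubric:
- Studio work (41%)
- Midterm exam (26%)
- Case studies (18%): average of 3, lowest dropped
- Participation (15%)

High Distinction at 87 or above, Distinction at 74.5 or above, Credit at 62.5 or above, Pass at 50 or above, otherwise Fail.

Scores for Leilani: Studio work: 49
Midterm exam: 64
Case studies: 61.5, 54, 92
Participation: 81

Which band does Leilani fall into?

Credit

Case studies: drop 54 → average of remaining 2 = 153.5/2 = 76.75
Weighted total:
  Studio work 49 × 0.41 = 20.09
  Midterm exam 64 × 0.26 = 16.64
  Case studies 76.75 × 0.18 = 13.815
  Participation 81 × 0.15 = 12.15
Sum = 62.695
62.695 is ≥ 62.5 and < 74.5 → Credit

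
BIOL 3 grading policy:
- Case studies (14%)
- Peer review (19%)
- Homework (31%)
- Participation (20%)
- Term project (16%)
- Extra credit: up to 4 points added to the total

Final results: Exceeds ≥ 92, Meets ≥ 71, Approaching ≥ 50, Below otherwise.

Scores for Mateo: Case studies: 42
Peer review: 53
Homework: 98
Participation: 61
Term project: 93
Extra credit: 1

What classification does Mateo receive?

Meets

Weighted total:
  Case studies 42 × 0.14 = 5.88
  Peer review 53 × 0.19 = 10.07
  Homework 98 × 0.31 = 30.38
  Participation 61 × 0.2 = 12.2
  Term project 93 × 0.16 = 14.88
Sum = 73.41
Extra credit: 73.41 + 1 = 74.41
74.41 is ≥ 71 and < 92 → Meets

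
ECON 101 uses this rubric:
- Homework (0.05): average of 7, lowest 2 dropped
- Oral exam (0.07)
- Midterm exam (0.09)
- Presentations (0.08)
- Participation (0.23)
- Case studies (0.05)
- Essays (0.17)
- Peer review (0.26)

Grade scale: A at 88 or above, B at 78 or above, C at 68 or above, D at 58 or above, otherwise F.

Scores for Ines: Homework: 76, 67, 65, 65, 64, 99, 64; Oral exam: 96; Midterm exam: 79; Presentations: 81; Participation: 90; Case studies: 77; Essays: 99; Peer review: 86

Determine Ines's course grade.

Homework: drop 64, 64 → average of remaining 5 = 372/5 = 74.4
Weighted total:
  Homework 74.4 × 0.05 = 3.72
  Oral exam 96 × 0.07 = 6.72
  Midterm exam 79 × 0.09 = 7.11
  Presentations 81 × 0.08 = 6.48
  Participation 90 × 0.23 = 20.7
  Case studies 77 × 0.05 = 3.85
  Essays 99 × 0.17 = 16.83
  Peer review 86 × 0.26 = 22.36
Sum = 87.77
87.77 is ≥ 78 and < 88 → B

B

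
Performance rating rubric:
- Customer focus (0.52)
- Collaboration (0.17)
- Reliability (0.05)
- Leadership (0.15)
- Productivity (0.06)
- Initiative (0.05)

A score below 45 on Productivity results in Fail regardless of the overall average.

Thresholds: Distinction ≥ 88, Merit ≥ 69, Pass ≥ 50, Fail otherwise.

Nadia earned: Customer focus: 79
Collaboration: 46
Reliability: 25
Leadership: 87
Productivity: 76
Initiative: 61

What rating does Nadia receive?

Merit

Productivity score 76 ≥ 45: minimum met.
Weighted total:
  Customer focus 79 × 0.52 = 41.08
  Collaboration 46 × 0.17 = 7.82
  Reliability 25 × 0.05 = 1.25
  Leadership 87 × 0.15 = 13.05
  Productivity 76 × 0.06 = 4.56
  Initiative 61 × 0.05 = 3.05
Sum = 70.81
70.81 is ≥ 69 and < 88 → Merit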